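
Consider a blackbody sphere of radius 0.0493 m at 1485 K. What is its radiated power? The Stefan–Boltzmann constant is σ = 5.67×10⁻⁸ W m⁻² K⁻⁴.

A = 4πr² = 4π × (0.0493)² = 0.0305 m².
P = σAT⁴ = 5.67×10⁻⁸ × 0.0305 × (1485)⁴ = 5.67×10⁻⁸ × 0.0305 × 4.86×10^12.
P = 8420 W.

P ≈ 8420 W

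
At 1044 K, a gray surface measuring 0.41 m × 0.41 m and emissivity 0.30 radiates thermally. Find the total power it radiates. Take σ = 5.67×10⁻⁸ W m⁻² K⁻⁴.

P ≈ 3400 W

A = 0.41 × 0.41 = 0.168 m².
P = εσAT⁴ = 0.30 × 5.67×10⁻⁸ × 0.168 × (1044)⁴ = 0.30 × 5.67×10⁻⁸ × 0.168 × 1.19×10^12.
P = 3400 W.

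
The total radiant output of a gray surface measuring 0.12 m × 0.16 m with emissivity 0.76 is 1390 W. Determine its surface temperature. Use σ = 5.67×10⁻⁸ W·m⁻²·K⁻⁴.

T ≈ 1140 K

A = 0.12 × 0.16 = 0.0192 m².
From P = εσAT⁴, T = (P / εσA)^(1/4) = (1390 / (0.76 × 5.67×10⁻⁸ × 0.0192))^(1/4).
T = (1.68×10^12)^(1/4) = 1140 K.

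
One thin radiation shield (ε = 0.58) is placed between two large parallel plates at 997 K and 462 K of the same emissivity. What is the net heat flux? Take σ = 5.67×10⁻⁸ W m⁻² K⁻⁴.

q ≈ 10900 W/m²

Each of the 2 gaps contributes resistance (2/ε − 1) = 2/0.58 − 1 = 2.448; total = 4.897.
q = σ(T₁⁴ − T₂⁴) / 4.897 = 5.67×10⁻⁸ × 9.42×10^11 / 4.897 = 10900 W/m².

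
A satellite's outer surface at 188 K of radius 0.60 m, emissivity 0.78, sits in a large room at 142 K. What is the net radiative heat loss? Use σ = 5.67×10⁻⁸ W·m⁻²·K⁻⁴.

A = 4πr² = 4π × (0.60)² = 4.52 m².
Q = εσA(T⁴ − T_s⁴). T⁴ − T_s⁴ = (188)⁴ − (142)⁴ = 1.25×10^9 − 4.07×10^8 = 8.43×10^8 K⁴.
Q = 0.78 × 5.67×10⁻⁸ × 4.52 × 8.43×10^8 = 169 W.

Q ≈ 169 W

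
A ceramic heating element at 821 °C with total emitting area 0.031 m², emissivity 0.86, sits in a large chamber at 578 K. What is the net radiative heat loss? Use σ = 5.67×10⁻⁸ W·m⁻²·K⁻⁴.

Q ≈ 2000 W

Convert: 821 °C = 1094 K.
Q = εσA(T⁴ − T_s⁴). T⁴ − T_s⁴ = (1094)⁴ − (578)⁴ = 1.43×10^12 − 1.12×10^11 = 1.32×10^12 K⁴.
Q = 0.86 × 5.67×10⁻⁸ × 0.0310 × 1.32×10^12 = 2000 W.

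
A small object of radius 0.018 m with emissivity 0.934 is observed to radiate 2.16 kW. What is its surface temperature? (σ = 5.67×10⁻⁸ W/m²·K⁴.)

A = 4πr² = 4π × (0.018)² = 4.07×10^-3 m².
From P = εσAT⁴, T = (P / εσA)^(1/4) = (2160 / (0.934 × 5.67×10⁻⁸ × 4.07×10^-3))^(1/4).
T = (1.00×10^13)^(1/4) = 1780 K.

T ≈ 1780 K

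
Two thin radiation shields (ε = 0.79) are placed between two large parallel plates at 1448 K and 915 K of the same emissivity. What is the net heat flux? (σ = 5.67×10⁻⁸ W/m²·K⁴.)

q ≈ 45600 W/m²

Each of the 3 gaps contributes resistance (2/ε − 1) = 2/0.79 − 1 = 1.532; total = 4.595.
q = σ(T₁⁴ − T₂⁴) / 4.595 = 5.67×10⁻⁸ × 3.70×10^12 / 4.595 = 45600 W/m².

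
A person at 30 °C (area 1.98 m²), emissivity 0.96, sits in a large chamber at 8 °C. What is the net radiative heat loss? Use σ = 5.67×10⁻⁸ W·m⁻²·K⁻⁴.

Q ≈ 236 W

Convert: 30 °C = 303 K; 8 °C = 281 K.
Q = εσA(T⁴ − T_s⁴). T⁴ − T_s⁴ = (303)⁴ − (281)⁴ = 8.43×10^9 − 6.23×10^9 = 2.19×10^9 K⁴.
Q = 0.96 × 5.67×10⁻⁸ × 1.98 × 2.19×10^9 = 236 W.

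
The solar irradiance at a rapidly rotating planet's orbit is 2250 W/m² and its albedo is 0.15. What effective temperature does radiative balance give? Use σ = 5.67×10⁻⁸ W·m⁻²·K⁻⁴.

Power absorbed = (1−a)S·πR²; power emitted = 4πR²σT⁴. Equating and cancelling πR²:
T = ((1−a)S / 4σ)^(1/4) = (1910 / (4 × 5.67×10⁻⁸))^(1/4) = (8.43×10^9)^(1/4).
T = 303 K.

T ≈ 303 K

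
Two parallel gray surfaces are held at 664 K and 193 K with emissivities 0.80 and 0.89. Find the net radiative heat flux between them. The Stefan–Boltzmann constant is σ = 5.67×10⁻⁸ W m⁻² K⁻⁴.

For two large parallel gray plates, q = σ(T₁⁴ − T₂⁴) / (1/ε₁ + 1/ε₂ − 1).
1/ε₁ + 1/ε₂ − 1 = 1/0.80 + 1/0.89 − 1 = 1.374.
T₁⁴ − T₂⁴ = 1.94×10^11 − 1.39×10^9 = 1.93×10^11 K⁴.
q = 5.67×10⁻⁸ × 1.93×10^11 / 1.374 = 7970 W/m².

q ≈ 7970 W/m²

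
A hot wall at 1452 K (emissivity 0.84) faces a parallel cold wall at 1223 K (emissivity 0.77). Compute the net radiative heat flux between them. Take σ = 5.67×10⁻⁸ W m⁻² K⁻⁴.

For two large parallel gray plates, q = σ(T₁⁴ − T₂⁴) / (1/ε₁ + 1/ε₂ − 1).
1/ε₁ + 1/ε₂ − 1 = 1/0.84 + 1/0.77 − 1 = 1.489.
T₁⁴ − T₂⁴ = 4.44×10^12 − 2.24×10^12 = 2.21×10^12 K⁴.
q = 5.67×10⁻⁸ × 2.21×10^12 / 1.489 = 84100 W/m².

q ≈ 84100 W/m²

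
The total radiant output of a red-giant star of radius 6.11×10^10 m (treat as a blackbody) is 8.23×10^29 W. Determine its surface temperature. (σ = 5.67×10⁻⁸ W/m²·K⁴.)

T ≈ 4190 K

A = 4πr² = 4π × (6.11×10^10)² = 4.69×10^22 m².
From P = σAT⁴, T = (P / σA)^(1/4) = (8.23×10^29 / (5.67×10⁻⁸ × 4.69×10^22))^(1/4).
T = (3.09×10^14)^(1/4) = 4190 K.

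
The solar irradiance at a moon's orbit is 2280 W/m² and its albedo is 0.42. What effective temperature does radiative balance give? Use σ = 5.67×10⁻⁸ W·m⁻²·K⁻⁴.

Power absorbed = (1−a)S·πR²; power emitted = 4πR²σT⁴. Equating and cancelling πR²:
T = ((1−a)S / 4σ)^(1/4) = (1320 / (4 × 5.67×10⁻⁸))^(1/4) = (5.83×10^9)^(1/4).
T = 276 K.

T ≈ 276 K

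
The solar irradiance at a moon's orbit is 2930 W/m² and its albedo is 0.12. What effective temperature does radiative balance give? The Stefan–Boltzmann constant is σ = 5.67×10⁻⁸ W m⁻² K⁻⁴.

T ≈ 327 K

Power absorbed = (1−a)S·πR²; power emitted = 4πR²σT⁴. Equating and cancelling πR²:
T = ((1−a)S / 4σ)^(1/4) = (2580 / (4 × 5.67×10⁻⁸))^(1/4) = (1.14×10^10)^(1/4).
T = 327 K.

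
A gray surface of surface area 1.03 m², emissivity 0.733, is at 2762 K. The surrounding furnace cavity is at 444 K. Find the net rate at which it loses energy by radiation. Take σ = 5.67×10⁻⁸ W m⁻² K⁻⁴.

Q ≈ 2.49×10^6 W

Q = εσA(T⁴ − T_s⁴). T⁴ − T_s⁴ = (2762)⁴ − (444)⁴ = 5.82×10^13 − 3.89×10^10 = 5.82×10^13 K⁴.
Q = 0.733 × 5.67×10⁻⁸ × 1.03 × 5.82×10^13 = 2.49×10^6 W.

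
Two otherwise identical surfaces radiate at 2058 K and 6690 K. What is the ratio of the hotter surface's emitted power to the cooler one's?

P ∝ T⁴, so the ratio is (6690/2058)⁴ = (3.251)⁴ = 112.

ratio ≈ 112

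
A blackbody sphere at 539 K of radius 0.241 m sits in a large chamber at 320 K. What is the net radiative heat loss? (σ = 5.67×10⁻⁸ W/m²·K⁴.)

A = 4πr² = 4π × (0.241)² = 0.730 m².
Q = σA(T⁴ − T_s⁴). T⁴ − T_s⁴ = (539)⁴ − (320)⁴ = 8.44×10^10 − 1.05×10^10 = 7.39×10^10 K⁴.
Q = 5.67×10⁻⁸ × 0.730 × 7.39×10^10 = 3060 W.

Q ≈ 3060 W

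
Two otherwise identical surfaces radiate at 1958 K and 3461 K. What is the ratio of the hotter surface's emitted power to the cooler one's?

P ∝ T⁴, so the ratio is (3461/1958)⁴ = (1.768)⁴ = 9.76.

ratio ≈ 9.76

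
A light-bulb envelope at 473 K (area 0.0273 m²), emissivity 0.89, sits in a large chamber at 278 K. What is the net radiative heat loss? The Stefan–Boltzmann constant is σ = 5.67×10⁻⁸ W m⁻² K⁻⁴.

Q ≈ 60.7 W

Q = εσA(T⁴ − T_s⁴). T⁴ − T_s⁴ = (473)⁴ − (278)⁴ = 5.01×10^10 − 5.97×10^9 = 4.41×10^10 K⁴.
Q = 0.89 × 5.67×10⁻⁸ × 0.0273 × 4.41×10^10 = 60.7 W.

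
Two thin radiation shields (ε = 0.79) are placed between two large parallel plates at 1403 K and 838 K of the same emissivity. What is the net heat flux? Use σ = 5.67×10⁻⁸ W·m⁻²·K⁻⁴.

Each of the 3 gaps contributes resistance (2/ε − 1) = 2/0.79 − 1 = 1.532; total = 4.595.
q = σ(T₁⁴ − T₂⁴) / 4.595 = 5.67×10⁻⁸ × 3.38×10^12 / 4.595 = 41700 W/m².

q ≈ 41700 W/m²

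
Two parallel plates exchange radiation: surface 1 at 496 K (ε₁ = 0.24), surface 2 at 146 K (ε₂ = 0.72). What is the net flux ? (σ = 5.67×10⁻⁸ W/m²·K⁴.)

q ≈ 748 W/m²

For two large parallel gray plates, q = σ(T₁⁴ − T₂⁴) / (1/ε₁ + 1/ε₂ − 1).
1/ε₁ + 1/ε₂ − 1 = 1/0.24 + 1/0.72 − 1 = 4.556.
T₁⁴ − T₂⁴ = 6.05×10^10 − 4.54×10^8 = 6.01×10^10 K⁴.
q = 5.67×10⁻⁸ × 6.01×10^10 / 4.556 = 748 W/m².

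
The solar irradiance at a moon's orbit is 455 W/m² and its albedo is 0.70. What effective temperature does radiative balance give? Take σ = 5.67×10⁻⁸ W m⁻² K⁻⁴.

Power absorbed = (1−a)S·πR²; power emitted = 4πR²σT⁴. Equating and cancelling πR²:
T = ((1−a)S / 4σ)^(1/4) = (137 / (4 × 5.67×10⁻⁸))^(1/4) = (6.02×10^8)^(1/4).
T = 157 K.

T ≈ 157 K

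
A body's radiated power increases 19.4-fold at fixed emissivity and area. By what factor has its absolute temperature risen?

P ∝ T⁴ ⇒ T ∝ P^(1/4), so T scales by (19.4)^(1/4) = 2.10.

factor ≈ 2.10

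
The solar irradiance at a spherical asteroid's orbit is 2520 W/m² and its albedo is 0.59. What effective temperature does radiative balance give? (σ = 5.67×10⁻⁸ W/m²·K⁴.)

T ≈ 260 K

Power absorbed = (1−a)S·πR²; power emitted = 4πR²σT⁴. Equating and cancelling πR²:
T = ((1−a)S / 4σ)^(1/4) = (1030 / (4 × 5.67×10⁻⁸))^(1/4) = (4.56×10^9)^(1/4).
T = 260 K.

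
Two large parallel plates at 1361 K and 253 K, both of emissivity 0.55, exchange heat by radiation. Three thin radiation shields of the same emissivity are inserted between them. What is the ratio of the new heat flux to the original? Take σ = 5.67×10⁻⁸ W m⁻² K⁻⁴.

ratio ≈ 0.250

With N identical shields there are N+1 = 4 gaps in series, each with the same radiative resistance, so the flux falls to 1/(N+1) of its unshielded value.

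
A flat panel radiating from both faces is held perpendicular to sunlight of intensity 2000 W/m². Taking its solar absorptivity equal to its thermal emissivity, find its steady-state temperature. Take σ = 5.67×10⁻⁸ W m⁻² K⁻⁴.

Absorbed flux αS = emitted flux 2εσT⁴ per unit area; with α = ε this gives T = (S/2σ)^(1/4).
T = (2000 / (2 × 5.67×10⁻⁸))^(1/4) = (1.76×10^10)^(1/4).
T = 364 K.

T ≈ 364 K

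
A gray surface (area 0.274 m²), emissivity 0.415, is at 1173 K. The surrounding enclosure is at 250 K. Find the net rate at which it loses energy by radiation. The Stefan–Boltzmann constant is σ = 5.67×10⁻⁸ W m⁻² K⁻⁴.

Q ≈ 12200 W

Q = εσA(T⁴ − T_s⁴). T⁴ − T_s⁴ = (1173)⁴ − (250)⁴ = 1.89×10^12 − 3.91×10^9 = 1.89×10^12 K⁴.
Q = 0.415 × 5.67×10⁻⁸ × 0.274 × 1.89×10^12 = 12200 W.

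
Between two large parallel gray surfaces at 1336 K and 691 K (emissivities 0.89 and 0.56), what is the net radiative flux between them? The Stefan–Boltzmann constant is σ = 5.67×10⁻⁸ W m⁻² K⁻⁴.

For two large parallel gray plates, q = σ(T₁⁴ − T₂⁴) / (1/ε₁ + 1/ε₂ − 1).
1/ε₁ + 1/ε₂ − 1 = 1/0.89 + 1/0.56 − 1 = 1.909.
T₁⁴ − T₂⁴ = 3.19×10^12 − 2.28×10^11 = 2.96×10^12 K⁴.
q = 5.67×10⁻⁸ × 2.96×10^12 / 1.909 = 87800 W/m².

q ≈ 87800 W/m²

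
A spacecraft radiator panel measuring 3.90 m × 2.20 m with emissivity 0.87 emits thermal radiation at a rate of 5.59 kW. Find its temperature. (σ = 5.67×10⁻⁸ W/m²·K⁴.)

T ≈ 339 K

A = 3.90 × 2.20 = 8.58 m².
From P = εσAT⁴, T = (P / εσA)^(1/4) = (5590 / (0.87 × 5.67×10⁻⁸ × 8.58))^(1/4).
T = (1.32×10^10)^(1/4) = 339 K.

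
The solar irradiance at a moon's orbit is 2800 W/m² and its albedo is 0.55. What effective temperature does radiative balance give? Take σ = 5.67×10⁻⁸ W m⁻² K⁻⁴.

T ≈ 273 K

Power absorbed = (1−a)S·πR²; power emitted = 4πR²σT⁴. Equating and cancelling πR²:
T = ((1−a)S / 4σ)^(1/4) = (1260 / (4 × 5.67×10⁻⁸))^(1/4) = (5.56×10^9)^(1/4).
T = 273 K.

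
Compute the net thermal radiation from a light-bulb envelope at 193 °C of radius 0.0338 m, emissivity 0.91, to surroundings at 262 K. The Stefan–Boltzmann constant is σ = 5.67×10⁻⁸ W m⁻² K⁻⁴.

Q ≈ 31.4 W

A = 4πr² = 4π × (0.0338)² = 0.0144 m².
Convert: 193 °C = 466 K.
Q = εσA(T⁴ − T_s⁴). T⁴ − T_s⁴ = (466)⁴ − (262)⁴ = 4.72×10^10 − 4.71×10^9 = 4.24×10^10 K⁴.
Q = 0.91 × 5.67×10⁻⁸ × 0.0144 × 4.24×10^10 = 31.4 W.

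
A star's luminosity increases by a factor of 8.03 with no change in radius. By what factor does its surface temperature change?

factor ≈ 1.68

P ∝ T⁴ ⇒ T ∝ P^(1/4), so T scales by (8.03)^(1/4) = 1.68.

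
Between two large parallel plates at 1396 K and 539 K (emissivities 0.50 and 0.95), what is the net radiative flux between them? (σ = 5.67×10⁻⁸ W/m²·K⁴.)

q ≈ 1.03×10^5 W/m²

For two large parallel gray plates, q = σ(T₁⁴ − T₂⁴) / (1/ε₁ + 1/ε₂ − 1).
1/ε₁ + 1/ε₂ − 1 = 1/0.50 + 1/0.95 − 1 = 2.053.
T₁⁴ − T₂⁴ = 3.80×10^12 − 8.44×10^10 = 3.71×10^12 K⁴.
q = 5.67×10⁻⁸ × 3.71×10^12 / 2.053 = 1.03×10^5 W/m².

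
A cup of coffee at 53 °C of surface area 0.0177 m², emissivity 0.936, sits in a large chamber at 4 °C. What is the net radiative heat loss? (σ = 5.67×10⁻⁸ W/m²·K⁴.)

Convert: 53 °C = 326 K; 4 °C = 277 K.
Q = εσA(T⁴ − T_s⁴). T⁴ − T_s⁴ = (326)⁴ − (277)⁴ = 1.13×10^10 − 5.89×10^9 = 5.41×10^9 K⁴.
Q = 0.936 × 5.67×10⁻⁸ × 0.0177 × 5.41×10^9 = 5.08 W.

Q ≈ 5.08 W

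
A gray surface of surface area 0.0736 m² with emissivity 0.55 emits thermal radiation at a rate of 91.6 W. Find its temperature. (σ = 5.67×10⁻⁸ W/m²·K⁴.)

T ≈ 447 K

From P = εσAT⁴, T = (P / εσA)^(1/4) = (91.6 / (0.55 × 5.67×10⁻⁸ × 0.0736))^(1/4).
T = (3.99×10^10)^(1/4) = 447 K.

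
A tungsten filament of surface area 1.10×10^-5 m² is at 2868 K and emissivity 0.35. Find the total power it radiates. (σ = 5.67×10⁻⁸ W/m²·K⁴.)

P = εσAT⁴ = 0.35 × 5.67×10⁻⁸ × 1.10×10^-5 × (2868)⁴ = 0.35 × 5.67×10⁻⁸ × 1.10×10^-5 × 6.77×10^13.
P = 14.8 W.

P ≈ 14.8 W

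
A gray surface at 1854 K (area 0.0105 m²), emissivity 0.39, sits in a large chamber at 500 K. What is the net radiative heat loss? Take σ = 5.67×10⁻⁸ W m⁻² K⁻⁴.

Q = εσA(T⁴ − T_s⁴). T⁴ − T_s⁴ = (1854)⁴ − (500)⁴ = 1.18×10^13 − 6.25×10^10 = 1.18×10^13 K⁴.
Q = 0.39 × 5.67×10⁻⁸ × 0.0105 × 1.18×10^13 = 2730 W.

Q ≈ 2730 W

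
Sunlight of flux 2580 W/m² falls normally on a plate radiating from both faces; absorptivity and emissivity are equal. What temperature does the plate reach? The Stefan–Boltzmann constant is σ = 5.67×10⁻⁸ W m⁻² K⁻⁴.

T ≈ 388 K

Absorbed flux αS = emitted flux 2εσT⁴ per unit area; with α = ε this gives T = (S/2σ)^(1/4).
T = (2580 / (2 × 5.67×10⁻⁸))^(1/4) = (2.28×10^10)^(1/4).
T = 388 K.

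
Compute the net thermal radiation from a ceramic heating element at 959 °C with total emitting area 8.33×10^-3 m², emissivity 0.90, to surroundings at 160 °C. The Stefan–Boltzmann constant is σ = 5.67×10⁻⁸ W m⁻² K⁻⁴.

Convert: 959 °C = 1232 K; 160 °C = 433 K.
Q = εσA(T⁴ − T_s⁴). T⁴ − T_s⁴ = (1232)⁴ − (433)⁴ = 2.30×10^12 − 3.52×10^10 = 2.27×10^12 K⁴.
Q = 0.90 × 5.67×10⁻⁸ × 8.33×10^-3 × 2.27×10^12 = 964 W.

Q ≈ 964 W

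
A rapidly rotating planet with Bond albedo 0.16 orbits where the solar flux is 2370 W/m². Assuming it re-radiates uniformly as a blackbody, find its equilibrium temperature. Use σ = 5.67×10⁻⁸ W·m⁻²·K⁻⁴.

Power absorbed = (1−a)S·πR²; power emitted = 4πR²σT⁴. Equating and cancelling πR²:
T = ((1−a)S / 4σ)^(1/4) = (1990 / (4 × 5.67×10⁻⁸))^(1/4) = (8.78×10^9)^(1/4).
T = 306 K.

T ≈ 306 K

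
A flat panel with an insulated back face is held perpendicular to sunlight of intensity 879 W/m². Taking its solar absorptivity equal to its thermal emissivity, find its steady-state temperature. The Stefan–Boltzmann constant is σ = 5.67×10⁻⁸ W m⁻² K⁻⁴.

Absorbed flux αS = emitted flux εσT⁴ (one radiating face); with α = ε, T = (S/σ)^(1/4).
T = (879 / 5.67×10⁻⁸)^(1/4) = (1.55×10^10)^(1/4).
T = 353 K.

T ≈ 353 K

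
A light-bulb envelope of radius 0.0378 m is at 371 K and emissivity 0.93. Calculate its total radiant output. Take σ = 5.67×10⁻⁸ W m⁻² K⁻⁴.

P ≈ 17.9 W

A = 4πr² = 4π × (0.0378)² = 0.0180 m².
P = εσAT⁴ = 0.93 × 5.67×10⁻⁸ × 0.0180 × (371)⁴ = 0.93 × 5.67×10⁻⁸ × 0.0180 × 1.89×10^10.
P = 17.9 W.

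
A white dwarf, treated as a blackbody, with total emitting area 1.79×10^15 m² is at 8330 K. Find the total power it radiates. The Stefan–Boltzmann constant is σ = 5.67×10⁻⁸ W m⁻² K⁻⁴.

P = σAT⁴ = 5.67×10⁻⁸ × 1.79×10^15 × (8330)⁴ = 5.67×10⁻⁸ × 1.79×10^15 × 4.81×10^15.
P = 4.89×10^23 W.

P ≈ 4.89×10^23 W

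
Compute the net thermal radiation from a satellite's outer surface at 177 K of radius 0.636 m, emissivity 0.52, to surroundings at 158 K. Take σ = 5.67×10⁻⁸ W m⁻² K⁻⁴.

A = 4πr² = 4π × (0.636)² = 5.08 m².
Q = εσA(T⁴ − T_s⁴). T⁴ − T_s⁴ = (177)⁴ − (158)⁴ = 9.82×10^8 − 6.23×10^8 = 3.58×10^8 K⁴.
Q = 0.52 × 5.67×10⁻⁸ × 5.08 × 3.58×10^8 = 53.7 W.

Q ≈ 53.7 W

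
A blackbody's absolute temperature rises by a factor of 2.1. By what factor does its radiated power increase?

factor ≈ 19.4

P ∝ T⁴, so the power scales as (2.1)⁴ = 19.4.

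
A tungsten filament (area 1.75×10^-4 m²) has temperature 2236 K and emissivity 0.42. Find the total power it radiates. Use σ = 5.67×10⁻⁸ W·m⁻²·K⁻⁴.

Stefan–Boltzmann: P = εσAT⁴ = 0.42 × 5.67×10⁻⁸ × 1.75×10^-4 × (2236)⁴ = 0.42 × 5.67×10⁻⁸ × 1.75×10^-4 × 2.50×10^13.
P = 104 W.

P ≈ 104 W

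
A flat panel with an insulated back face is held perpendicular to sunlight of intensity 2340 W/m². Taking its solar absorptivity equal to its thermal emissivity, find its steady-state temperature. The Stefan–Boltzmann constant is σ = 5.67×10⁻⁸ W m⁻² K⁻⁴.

Absorbed flux αS = emitted flux εσT⁴ (one radiating face); with α = ε, T = (S/σ)^(1/4).
T = (2340 / 5.67×10⁻⁸)^(1/4) = (4.13×10^10)^(1/4).
T = 451 K.

T ≈ 451 K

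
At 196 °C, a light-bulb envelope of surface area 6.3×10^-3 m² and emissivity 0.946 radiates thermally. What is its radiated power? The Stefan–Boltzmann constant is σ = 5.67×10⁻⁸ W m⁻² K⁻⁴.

P ≈ 16.3 W

196 °C = 469 K.
P = εσAT⁴ = 0.946 × 5.67×10⁻⁸ × 6.30×10^-3 × (469)⁴ = 0.946 × 5.67×10⁻⁸ × 6.30×10^-3 × 4.84×10^10.
P = 16.3 W.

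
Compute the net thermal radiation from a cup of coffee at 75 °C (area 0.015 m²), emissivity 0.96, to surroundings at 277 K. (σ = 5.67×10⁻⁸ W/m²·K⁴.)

Q ≈ 7.17 W

Convert: 75 °C = 348 K.
Q = εσA(T⁴ − T_s⁴). T⁴ − T_s⁴ = (348)⁴ − (277)⁴ = 1.47×10^10 − 5.89×10^9 = 8.78×10^9 K⁴.
Q = 0.96 × 5.67×10⁻⁸ × 0.0150 × 8.78×10^9 = 7.17 W.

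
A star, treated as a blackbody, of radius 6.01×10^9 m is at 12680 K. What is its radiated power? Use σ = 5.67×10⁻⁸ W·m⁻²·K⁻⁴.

P ≈ 6.65×10^29 W

A = 4πr² = 4π × (6.01×10^9)² = 4.54×10^20 m².
P = σAT⁴ = 5.67×10⁻⁸ × 4.54×10^20 × (12680)⁴ = 5.67×10⁻⁸ × 4.54×10^20 × 2.59×10^16.
P = 6.65×10^29 W.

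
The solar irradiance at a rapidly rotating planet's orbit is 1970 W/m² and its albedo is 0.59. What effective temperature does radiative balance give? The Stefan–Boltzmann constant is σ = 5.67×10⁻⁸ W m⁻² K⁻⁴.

Power absorbed = (1−a)S·πR²; power emitted = 4πR²σT⁴. Equating and cancelling πR²:
T = ((1−a)S / 4σ)^(1/4) = (808 / (4 × 5.67×10⁻⁸))^(1/4) = (3.56×10^9)^(1/4).
T = 244 K.

T ≈ 244 K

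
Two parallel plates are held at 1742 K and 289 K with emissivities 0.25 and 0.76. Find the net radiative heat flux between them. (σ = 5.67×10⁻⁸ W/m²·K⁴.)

q ≈ 1.21×10^5 W/m²

For two large parallel gray plates, q = σ(T₁⁴ − T₂⁴) / (1/ε₁ + 1/ε₂ − 1).
1/ε₁ + 1/ε₂ − 1 = 1/0.25 + 1/0.76 − 1 = 4.316.
T₁⁴ − T₂⁴ = 9.21×10^12 − 6.98×10^9 = 9.20×10^12 K⁴.
q = 5.67×10⁻⁸ × 9.20×10^12 / 4.316 = 1.21×10^5 W/m².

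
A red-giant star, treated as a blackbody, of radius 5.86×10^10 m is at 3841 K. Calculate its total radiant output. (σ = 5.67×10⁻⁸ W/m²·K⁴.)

P ≈ 5.33×10^29 W

A = 4πr² = 4π × (5.86×10^10)² = 4.32×10^22 m².
P = σAT⁴ = 5.67×10⁻⁸ × 4.32×10^22 × (3841)⁴ = 5.67×10⁻⁸ × 4.32×10^22 × 2.18×10^14.
P = 5.33×10^29 W.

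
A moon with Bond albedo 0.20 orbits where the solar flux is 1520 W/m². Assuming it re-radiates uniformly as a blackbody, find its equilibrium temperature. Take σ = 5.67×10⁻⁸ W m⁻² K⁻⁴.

T ≈ 271 K

Power absorbed = (1−a)S·πR²; power emitted = 4πR²σT⁴. Equating and cancelling πR²:
T = ((1−a)S / 4σ)^(1/4) = (1220 / (4 × 5.67×10⁻⁸))^(1/4) = (5.36×10^9)^(1/4).
T = 271 K.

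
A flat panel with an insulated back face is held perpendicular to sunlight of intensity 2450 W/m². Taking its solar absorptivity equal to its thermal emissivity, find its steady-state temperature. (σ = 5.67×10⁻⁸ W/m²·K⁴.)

T ≈ 456 K

Absorbed flux αS = emitted flux εσT⁴ (one radiating face); with α = ε, T = (S/σ)^(1/4).
T = (2450 / 5.67×10⁻⁸)^(1/4) = (4.32×10^10)^(1/4).
T = 456 K.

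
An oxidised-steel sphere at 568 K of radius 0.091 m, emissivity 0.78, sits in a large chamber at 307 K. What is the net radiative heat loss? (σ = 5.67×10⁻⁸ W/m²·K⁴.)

A = 4πr² = 4π × (0.091)² = 0.104 m².
Q = εσA(T⁴ − T_s⁴). T⁴ − T_s⁴ = (568)⁴ − (307)⁴ = 1.04×10^11 − 8.88×10^9 = 9.52×10^10 K⁴.
Q = 0.78 × 5.67×10⁻⁸ × 0.104 × 9.52×10^10 = 438 W.

Q ≈ 438 W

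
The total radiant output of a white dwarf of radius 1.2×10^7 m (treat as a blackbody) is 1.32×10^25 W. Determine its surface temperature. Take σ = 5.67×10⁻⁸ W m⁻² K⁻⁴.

T ≈ 18900 K

A = 4πr² = 4π × (1.2×10^7)² = 1.81×10^15 m².
From P = σAT⁴, T = (P / σA)^(1/4) = (1.32×10^25 / (5.67×10⁻⁸ × 1.81×10^15))^(1/4).
T = (1.29×10^17)^(1/4) = 18900 K.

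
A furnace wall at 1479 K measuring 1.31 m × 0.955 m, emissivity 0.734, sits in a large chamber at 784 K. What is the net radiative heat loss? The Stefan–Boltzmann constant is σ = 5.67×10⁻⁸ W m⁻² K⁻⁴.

A = 1.31 × 0.955 = 1.25 m².
Q = εσA(T⁴ − T_s⁴). T⁴ − T_s⁴ = (1479)⁴ − (784)⁴ = 4.78×10^12 − 3.78×10^11 = 4.41×10^12 K⁴.
Q = 0.734 × 5.67×10⁻⁸ × 1.25 × 4.41×10^12 = 2.29×10^5 W.

Q ≈ 2.29×10^5 W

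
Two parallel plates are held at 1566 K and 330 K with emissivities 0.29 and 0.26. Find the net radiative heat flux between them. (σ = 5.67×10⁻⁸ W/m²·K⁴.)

For two large parallel gray plates, q = σ(T₁⁴ − T₂⁴) / (1/ε₁ + 1/ε₂ − 1).
1/ε₁ + 1/ε₂ − 1 = 1/0.29 + 1/0.26 − 1 = 6.294.
T₁⁴ − T₂⁴ = 6.01×10^12 − 1.19×10^10 = 6.00×10^12 K⁴.
q = 5.67×10⁻⁸ × 6.00×10^12 / 6.294 = 54100 W/m².

q ≈ 54100 W/m²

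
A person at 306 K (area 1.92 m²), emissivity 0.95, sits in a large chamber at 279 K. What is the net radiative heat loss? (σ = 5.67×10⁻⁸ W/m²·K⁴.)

Q = εσA(T⁴ − T_s⁴). T⁴ − T_s⁴ = (306)⁴ − (279)⁴ = 8.77×10^9 − 6.06×10^9 = 2.71×10^9 K⁴.
Q = 0.95 × 5.67×10⁻⁸ × 1.92 × 2.71×10^9 = 280 W.

Q ≈ 280 W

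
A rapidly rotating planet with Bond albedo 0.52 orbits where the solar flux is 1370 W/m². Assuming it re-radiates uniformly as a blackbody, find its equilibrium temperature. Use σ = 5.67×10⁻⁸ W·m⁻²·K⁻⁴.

Power absorbed = (1−a)S·πR²; power emitted = 4πR²σT⁴. Equating and cancelling πR²:
T = ((1−a)S / 4σ)^(1/4) = (658 / (4 × 5.67×10⁻⁸))^(1/4) = (2.90×10^9)^(1/4).
T = 232 K.

T ≈ 232 K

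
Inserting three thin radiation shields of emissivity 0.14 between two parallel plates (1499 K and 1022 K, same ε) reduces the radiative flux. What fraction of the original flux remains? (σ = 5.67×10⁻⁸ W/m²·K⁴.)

ratio ≈ 0.250

With N identical shields there are N+1 = 4 gaps in series, each with the same radiative resistance, so the flux falls to 1/(N+1) of its unshielded value.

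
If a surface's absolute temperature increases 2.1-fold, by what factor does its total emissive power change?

factor ≈ 19.4

P ∝ T⁴, so the power scales as (2.1)⁴ = 19.4.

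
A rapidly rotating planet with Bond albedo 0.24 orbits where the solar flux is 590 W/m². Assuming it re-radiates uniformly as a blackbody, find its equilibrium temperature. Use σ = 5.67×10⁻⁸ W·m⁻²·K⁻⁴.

T ≈ 211 K

Power absorbed = (1−a)S·πR²; power emitted = 4πR²σT⁴. Equating and cancelling πR²:
T = ((1−a)S / 4σ)^(1/4) = (448 / (4 × 5.67×10⁻⁸))^(1/4) = (1.98×10^9)^(1/4).
T = 211 K.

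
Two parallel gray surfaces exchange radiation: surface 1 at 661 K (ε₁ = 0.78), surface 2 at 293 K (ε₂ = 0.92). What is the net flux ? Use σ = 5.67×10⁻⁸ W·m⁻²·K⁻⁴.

q ≈ 7600 W/m²

For two large parallel gray plates, q = σ(T₁⁴ − T₂⁴) / (1/ε₁ + 1/ε₂ − 1).
1/ε₁ + 1/ε₂ − 1 = 1/0.78 + 1/0.92 − 1 = 1.369.
T₁⁴ − T₂⁴ = 1.91×10^11 − 7.37×10^9 = 1.84×10^11 K⁴.
q = 5.67×10⁻⁸ × 1.84×10^11 / 1.369 = 7600 W/m².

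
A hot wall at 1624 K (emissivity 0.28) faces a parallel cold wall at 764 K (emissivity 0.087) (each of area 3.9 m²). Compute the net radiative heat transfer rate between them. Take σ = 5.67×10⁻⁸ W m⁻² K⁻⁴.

Q ≈ 1.04×10^5 W

For two large parallel gray plates, q = σ(T₁⁴ − T₂⁴) / (1/ε₁ + 1/ε₂ − 1).
1/ε₁ + 1/ε₂ − 1 = 1/0.28 + 1/0.087 − 1 = 14.07.
T₁⁴ − T₂⁴ = 6.96×10^12 − 3.41×10^11 = 6.62×10^12 K⁴.
q = 5.67×10⁻⁸ × 6.62×10^12 / 14.07 = 26700 W/m².
Q = q·A = 26700 × 3.9 = 1.04×10^5 W.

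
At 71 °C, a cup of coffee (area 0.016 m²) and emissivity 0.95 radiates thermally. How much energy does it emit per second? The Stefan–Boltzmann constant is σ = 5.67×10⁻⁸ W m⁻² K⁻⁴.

71 °C = 344 K.
Stefan–Boltzmann: P = εσAT⁴ = 0.95 × 5.67×10⁻⁸ × 0.0160 × (344)⁴ = 0.95 × 5.67×10⁻⁸ × 0.0160 × 1.40×10^10.
P = 12.1 W.

P ≈ 12.1 W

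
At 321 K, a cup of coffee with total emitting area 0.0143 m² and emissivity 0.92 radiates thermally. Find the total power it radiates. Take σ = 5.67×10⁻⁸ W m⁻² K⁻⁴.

P ≈ 7.92 W

P = εσAT⁴ = 0.92 × 5.67×10⁻⁸ × 0.0143 × (321)⁴ = 0.92 × 5.67×10⁻⁸ × 0.0143 × 1.06×10^10.
P = 7.92 W.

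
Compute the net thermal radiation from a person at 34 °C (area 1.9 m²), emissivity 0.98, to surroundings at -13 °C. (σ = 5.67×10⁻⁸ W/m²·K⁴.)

Q ≈ 455 W

Convert: 34 °C = 307 K; -13 °C = 260 K.
Q = εσA(T⁴ − T_s⁴). T⁴ − T_s⁴ = (307)⁴ − (260)⁴ = 8.88×10^9 − 4.57×10^9 = 4.31×10^9 K⁴.
Q = 0.98 × 5.67×10⁻⁸ × 1.90 × 4.31×10^9 = 455 W.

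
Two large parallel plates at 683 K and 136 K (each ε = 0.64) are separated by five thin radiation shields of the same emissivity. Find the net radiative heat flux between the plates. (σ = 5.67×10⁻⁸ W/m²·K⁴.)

Each of the 6 gaps contributes resistance (2/ε − 1) = 2/0.64 − 1 = 2.125; total = 12.75.
q = σ(T₁⁴ − T₂⁴) / 12.75 = 5.67×10⁻⁸ × 2.17×10^11 / 12.75 = 966 W/m².

q ≈ 966 W/m²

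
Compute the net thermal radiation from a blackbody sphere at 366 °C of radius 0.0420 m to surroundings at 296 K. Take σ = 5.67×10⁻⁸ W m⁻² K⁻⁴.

A = 4πr² = 4π × (0.0420)² = 0.0222 m².
Convert: 366 °C = 639 K.
Q = σA(T⁴ − T_s⁴). T⁴ − T_s⁴ = (639)⁴ − (296)⁴ = 1.67×10^11 − 7.68×10^9 = 1.59×10^11 K⁴.
Q = 5.67×10⁻⁸ × 0.0222 × 1.59×10^11 = 200 W.

Q ≈ 200 W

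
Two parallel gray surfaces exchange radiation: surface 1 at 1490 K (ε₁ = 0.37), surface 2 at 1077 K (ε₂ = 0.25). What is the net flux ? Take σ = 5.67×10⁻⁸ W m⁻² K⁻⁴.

For two large parallel gray plates, q = σ(T₁⁴ − T₂⁴) / (1/ε₁ + 1/ε₂ − 1).
1/ε₁ + 1/ε₂ − 1 = 1/0.37 + 1/0.25 − 1 = 5.703.
T₁⁴ − T₂⁴ = 4.93×10^12 − 1.35×10^12 = 3.58×10^12 K⁴.
q = 5.67×10⁻⁸ × 3.58×10^12 / 5.703 = 35600 W/m².

q ≈ 35600 W/m²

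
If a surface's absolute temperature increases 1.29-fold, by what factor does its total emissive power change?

factor ≈ 2.77

P ∝ T⁴, so the power scales as (1.29)⁴ = 2.77.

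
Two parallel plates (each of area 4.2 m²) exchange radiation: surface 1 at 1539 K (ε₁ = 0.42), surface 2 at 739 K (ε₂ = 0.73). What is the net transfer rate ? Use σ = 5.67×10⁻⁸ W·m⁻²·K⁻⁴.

For two large parallel gray plates, q = σ(T₁⁴ − T₂⁴) / (1/ε₁ + 1/ε₂ − 1).
1/ε₁ + 1/ε₂ − 1 = 1/0.42 + 1/0.73 − 1 = 2.751.
T₁⁴ − T₂⁴ = 5.61×10^12 − 2.98×10^11 = 5.31×10^12 K⁴.
q = 5.67×10⁻⁸ × 5.31×10^12 / 2.751 = 1.09×10^5 W/m².
Q = q·A = 1.09×10^5 × 4.2 = 4.60×10^5 W.

Q ≈ 4.60×10^5 W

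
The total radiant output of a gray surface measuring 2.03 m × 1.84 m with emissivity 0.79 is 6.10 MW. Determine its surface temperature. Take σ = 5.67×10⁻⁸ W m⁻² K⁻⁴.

A = 2.03 × 1.84 = 3.74 m².
From P = εσAT⁴, T = (P / εσA)^(1/4) = (6.10×10^6 / (0.79 × 5.67×10⁻⁸ × 3.74))^(1/4).
T = (3.65×10^13)^(1/4) = 2460 K.

T ≈ 2460 K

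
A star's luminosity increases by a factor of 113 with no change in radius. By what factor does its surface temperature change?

P ∝ T⁴ ⇒ T ∝ P^(1/4), so T scales by (113)^(1/4) = 3.26.

factor ≈ 3.26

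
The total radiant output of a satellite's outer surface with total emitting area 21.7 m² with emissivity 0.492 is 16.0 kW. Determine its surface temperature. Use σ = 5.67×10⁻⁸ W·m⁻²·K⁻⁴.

T ≈ 403 K

From P = εσAT⁴, T = (P / εσA)^(1/4) = (16000 / (0.492 × 5.67×10⁻⁸ × 21.7))^(1/4).
T = (2.64×10^10)^(1/4) = 403 K.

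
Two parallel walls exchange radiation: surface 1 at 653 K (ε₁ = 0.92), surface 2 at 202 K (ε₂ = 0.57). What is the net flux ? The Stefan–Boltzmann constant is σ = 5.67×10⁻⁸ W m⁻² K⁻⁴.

q ≈ 5550 W/m²

For two large parallel gray plates, q = σ(T₁⁴ − T₂⁴) / (1/ε₁ + 1/ε₂ − 1).
1/ε₁ + 1/ε₂ − 1 = 1/0.92 + 1/0.57 − 1 = 1.841.
T₁⁴ − T₂⁴ = 1.82×10^11 − 1.66×10^9 = 1.80×10^11 K⁴.
q = 5.67×10⁻⁸ × 1.80×10^11 / 1.841 = 5550 W/m².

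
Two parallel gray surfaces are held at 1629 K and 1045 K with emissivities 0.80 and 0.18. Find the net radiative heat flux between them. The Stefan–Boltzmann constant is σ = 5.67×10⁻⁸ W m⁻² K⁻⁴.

q ≈ 57100 W/m²

For two large parallel gray plates, q = σ(T₁⁴ − T₂⁴) / (1/ε₁ + 1/ε₂ − 1).
1/ε₁ + 1/ε₂ − 1 = 1/0.80 + 1/0.18 − 1 = 5.806.
T₁⁴ − T₂⁴ = 7.04×10^12 − 1.19×10^12 = 5.85×10^12 K⁴.
q = 5.67×10⁻⁸ × 5.85×10^12 / 5.806 = 57100 W/m².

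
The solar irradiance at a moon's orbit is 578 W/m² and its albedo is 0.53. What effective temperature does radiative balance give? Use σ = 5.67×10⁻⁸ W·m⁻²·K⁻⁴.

T ≈ 186 K

Power absorbed = (1−a)S·πR²; power emitted = 4πR²σT⁴. Equating and cancelling πR²:
T = ((1−a)S / 4σ)^(1/4) = (272 / (4 × 5.67×10⁻⁸))^(1/4) = (1.20×10^9)^(1/4).
T = 186 K.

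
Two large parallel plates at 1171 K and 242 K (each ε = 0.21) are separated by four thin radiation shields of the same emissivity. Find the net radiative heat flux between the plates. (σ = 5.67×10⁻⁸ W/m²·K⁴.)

q ≈ 2500 W/m²

Each of the 5 gaps contributes resistance (2/ε − 1) = 2/0.21 − 1 = 8.524; total = 42.62.
q = σ(T₁⁴ − T₂⁴) / 42.62 = 5.67×10⁻⁸ × 1.88×10^12 / 42.62 = 2500 W/m².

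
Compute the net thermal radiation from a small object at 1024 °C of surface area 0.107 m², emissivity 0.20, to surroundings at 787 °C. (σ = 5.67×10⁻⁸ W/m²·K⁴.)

Q ≈ 1900 W

Convert: 1024 °C = 1297 K; 787 °C = 1060 K.
Q = εσA(T⁴ − T_s⁴). T⁴ − T_s⁴ = (1297)⁴ − (1060)⁴ = 2.83×10^12 − 1.26×10^12 = 1.57×10^12 K⁴.
Q = 0.20 × 5.67×10⁻⁸ × 0.107 × 1.57×10^12 = 1900 W.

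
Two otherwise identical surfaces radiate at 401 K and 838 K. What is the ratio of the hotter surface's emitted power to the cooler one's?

P ∝ T⁴, so the ratio is (838/401)⁴ = (2.090)⁴ = 19.1.

ratio ≈ 19.1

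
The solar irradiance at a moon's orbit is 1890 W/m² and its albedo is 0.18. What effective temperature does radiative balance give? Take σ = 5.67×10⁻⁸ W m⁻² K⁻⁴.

Power absorbed = (1−a)S·πR²; power emitted = 4πR²σT⁴. Equating and cancelling πR²:
T = ((1−a)S / 4σ)^(1/4) = (1550 / (4 × 5.67×10⁻⁸))^(1/4) = (6.83×10^9)^(1/4).
T = 288 K.

T ≈ 288 K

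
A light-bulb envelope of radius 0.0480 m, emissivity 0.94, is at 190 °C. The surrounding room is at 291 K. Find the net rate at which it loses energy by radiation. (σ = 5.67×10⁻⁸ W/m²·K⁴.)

A = 4πr² = 4π × (0.0480)² = 0.0290 m².
Convert: 190 °C = 463 K.
Q = εσA(T⁴ − T_s⁴). T⁴ − T_s⁴ = (463)⁴ − (291)⁴ = 4.60×10^10 − 7.17×10^9 = 3.88×10^10 K⁴.
Q = 0.94 × 5.67×10⁻⁸ × 0.0290 × 3.88×10^10 = 59.8 W.

Q ≈ 59.8 W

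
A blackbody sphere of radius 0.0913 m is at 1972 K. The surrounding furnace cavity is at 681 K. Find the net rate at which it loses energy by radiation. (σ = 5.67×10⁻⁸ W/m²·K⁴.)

Q ≈ 88500 W

A = 4πr² = 4π × (0.0913)² = 0.105 m².
Q = σA(T⁴ − T_s⁴). T⁴ − T_s⁴ = (1972)⁴ − (681)⁴ = 1.51×10^13 − 2.15×10^11 = 1.49×10^13 K⁴.
Q = 5.67×10⁻⁸ × 0.105 × 1.49×10^13 = 88500 W.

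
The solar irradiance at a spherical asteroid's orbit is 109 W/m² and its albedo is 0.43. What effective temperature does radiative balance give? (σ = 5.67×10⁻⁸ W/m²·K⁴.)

T ≈ 129 K

Power absorbed = (1−a)S·πR²; power emitted = 4πR²σT⁴. Equating and cancelling πR²:
T = ((1−a)S / 4σ)^(1/4) = (62.1 / (4 × 5.67×10⁻⁸))^(1/4) = (2.74×10^8)^(1/4).
T = 129 K.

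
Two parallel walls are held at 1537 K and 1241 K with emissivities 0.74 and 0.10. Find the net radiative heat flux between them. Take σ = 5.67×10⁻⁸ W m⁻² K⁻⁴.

q ≈ 17600 W/m²

For two large parallel gray plates, q = σ(T₁⁴ − T₂⁴) / (1/ε₁ + 1/ε₂ − 1).
1/ε₁ + 1/ε₂ − 1 = 1/0.74 + 1/0.10 − 1 = 10.35.
T₁⁴ − T₂⁴ = 5.58×10^12 − 2.37×10^12 = 3.21×10^12 K⁴.
q = 5.67×10⁻⁸ × 3.21×10^12 / 10.35 = 17600 W/m².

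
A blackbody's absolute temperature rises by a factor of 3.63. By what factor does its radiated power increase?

factor ≈ 174

P ∝ T⁴, so the power scales as (3.63)⁴ = 174.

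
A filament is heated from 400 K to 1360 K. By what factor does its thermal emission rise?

ratio ≈ 134

P ∝ T⁴, so the ratio is (1360/400)⁴ = (3.400)⁴ = 134.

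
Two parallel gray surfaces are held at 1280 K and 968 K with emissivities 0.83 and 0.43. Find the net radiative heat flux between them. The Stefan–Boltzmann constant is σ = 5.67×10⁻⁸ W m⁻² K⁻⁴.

For two large parallel gray plates, q = σ(T₁⁴ − T₂⁴) / (1/ε₁ + 1/ε₂ − 1).
1/ε₁ + 1/ε₂ − 1 = 1/0.83 + 1/0.43 − 1 = 2.530.
T₁⁴ − T₂⁴ = 2.68×10^12 − 8.78×10^11 = 1.81×10^12 K⁴.
q = 5.67×10⁻⁸ × 1.81×10^12 / 2.530 = 40500 W/m².

q ≈ 40500 W/m²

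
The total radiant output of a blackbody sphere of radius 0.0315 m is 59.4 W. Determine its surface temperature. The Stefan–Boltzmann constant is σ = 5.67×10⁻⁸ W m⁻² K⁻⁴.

A = 4πr² = 4π × (0.0315)² = 0.0125 m².
From P = σAT⁴, T = (P / σA)^(1/4) = (59.4 / (5.67×10⁻⁸ × 0.0125))^(1/4).
T = (8.40×10^10)^(1/4) = 538 K.

T ≈ 538 K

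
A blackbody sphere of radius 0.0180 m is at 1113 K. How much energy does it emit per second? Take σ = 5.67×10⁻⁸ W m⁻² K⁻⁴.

A = 4πr² = 4π × (0.0180)² = 4.07×10^-3 m².
P = σAT⁴ = 5.67×10⁻⁸ × 4.07×10^-3 × (1113)⁴ = 5.67×10⁻⁸ × 4.07×10^-3 × 1.53×10^12.
P = 354 W.

P ≈ 354 W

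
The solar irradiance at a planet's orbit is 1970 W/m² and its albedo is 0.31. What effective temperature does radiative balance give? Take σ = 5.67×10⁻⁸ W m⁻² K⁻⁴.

Power absorbed = (1−a)S·πR²; power emitted = 4πR²σT⁴. Equating and cancelling πR²:
T = ((1−a)S / 4σ)^(1/4) = (1360 / (4 × 5.67×10⁻⁸))^(1/4) = (5.99×10^9)^(1/4).
T = 278 K.

T ≈ 278 K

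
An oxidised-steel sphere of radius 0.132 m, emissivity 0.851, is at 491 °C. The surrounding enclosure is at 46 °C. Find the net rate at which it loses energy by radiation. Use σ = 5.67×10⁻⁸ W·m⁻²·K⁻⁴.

Q ≈ 3490 W

A = 4πr² = 4π × (0.132)² = 0.219 m².
Convert: 491 °C = 764 K; 46 °C = 319 K.
Q = εσA(T⁴ − T_s⁴). T⁴ − T_s⁴ = (764)⁴ − (319)⁴ = 3.41×10^11 − 1.04×10^10 = 3.30×10^11 K⁴.
Q = 0.851 × 5.67×10⁻⁸ × 0.219 × 3.30×10^11 = 3490 W.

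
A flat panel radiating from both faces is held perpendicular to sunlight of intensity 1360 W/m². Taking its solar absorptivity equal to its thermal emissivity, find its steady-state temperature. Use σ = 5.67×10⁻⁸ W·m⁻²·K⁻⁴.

T ≈ 331 K

Absorbed flux αS = emitted flux 2εσT⁴ per unit area; with α = ε this gives T = (S/2σ)^(1/4).
T = (1360 / (2 × 5.67×10⁻⁸))^(1/4) = (1.20×10^10)^(1/4).
T = 331 K.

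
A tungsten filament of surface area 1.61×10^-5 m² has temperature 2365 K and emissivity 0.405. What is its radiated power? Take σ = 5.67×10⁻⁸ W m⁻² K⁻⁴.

P ≈ 11.6 W

Stefan–Boltzmann: P = εσAT⁴ = 0.405 × 5.67×10⁻⁸ × 1.61×10^-5 × (2365)⁴ = 0.405 × 5.67×10⁻⁸ × 1.61×10^-5 × 3.13×10^13.
P = 11.6 W.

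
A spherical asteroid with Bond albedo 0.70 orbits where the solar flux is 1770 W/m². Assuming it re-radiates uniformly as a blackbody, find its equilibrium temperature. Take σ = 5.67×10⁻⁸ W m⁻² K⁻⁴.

Power absorbed = (1−a)S·πR²; power emitted = 4πR²σT⁴. Equating and cancelling πR²:
T = ((1−a)S / 4σ)^(1/4) = (531 / (4 × 5.67×10⁻⁸))^(1/4) = (2.34×10^9)^(1/4).
T = 220 K.

T ≈ 220 K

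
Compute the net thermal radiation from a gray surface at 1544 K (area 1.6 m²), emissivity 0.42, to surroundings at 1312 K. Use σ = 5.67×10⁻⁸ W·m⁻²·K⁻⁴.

Q ≈ 1.04×10^5 W

Q = εσA(T⁴ − T_s⁴). T⁴ − T_s⁴ = (1544)⁴ − (1312)⁴ = 5.68×10^12 − 2.96×10^12 = 2.72×10^12 K⁴.
Q = 0.42 × 5.67×10⁻⁸ × 1.60 × 2.72×10^12 = 1.04×10^5 W.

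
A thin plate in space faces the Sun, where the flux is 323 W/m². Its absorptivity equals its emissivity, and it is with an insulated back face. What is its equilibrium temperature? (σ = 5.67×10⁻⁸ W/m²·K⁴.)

T ≈ 275 K

Absorbed flux αS = emitted flux εσT⁴ (one radiating face); with α = ε, T = (S/σ)^(1/4).
T = (323 / 5.67×10⁻⁸)^(1/4) = (5.70×10^9)^(1/4).
T = 275 K.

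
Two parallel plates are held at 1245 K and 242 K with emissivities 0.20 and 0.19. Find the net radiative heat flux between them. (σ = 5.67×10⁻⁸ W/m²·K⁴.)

For two large parallel gray plates, q = σ(T₁⁴ − T₂⁴) / (1/ε₁ + 1/ε₂ − 1).
1/ε₁ + 1/ε₂ − 1 = 1/0.20 + 1/0.19 − 1 = 9.263.
T₁⁴ − T₂⁴ = 2.40×10^12 − 3.43×10^9 = 2.40×10^12 K⁴.
q = 5.67×10⁻⁸ × 2.40×10^12 / 9.263 = 14700 W/m².

q ≈ 14700 W/m²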